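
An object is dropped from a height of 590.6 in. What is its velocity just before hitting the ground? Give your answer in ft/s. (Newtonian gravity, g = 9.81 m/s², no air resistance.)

h = 590.6 in × 0.0254 = 15.0012 m
v = √(2gh) = √(2 × 9.81 × 15.0012) = 17.1559 m/s
v = 17.1559 m/s / 0.3048 = 56.29 ft/s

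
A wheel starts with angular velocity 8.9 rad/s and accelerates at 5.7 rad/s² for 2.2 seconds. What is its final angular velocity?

ω = ω₀ + αt = 8.9 + 5.7 × 2.2 = 21.44 rad/s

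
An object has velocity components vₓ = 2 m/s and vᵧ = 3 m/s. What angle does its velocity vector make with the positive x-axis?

θ = arctan(vᵧ/vₓ) = arctan(3/2) = 56.31°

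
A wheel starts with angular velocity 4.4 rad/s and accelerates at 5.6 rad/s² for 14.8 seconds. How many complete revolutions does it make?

θ = ω₀t + ½αt² = 4.4×14.8 + ½×5.6×14.8² = 678.432 rad
Total revolutions = θ/(2π) = 678.432/(2π) = 107.98
Complete revolutions = ⌊107.98⌋ = 107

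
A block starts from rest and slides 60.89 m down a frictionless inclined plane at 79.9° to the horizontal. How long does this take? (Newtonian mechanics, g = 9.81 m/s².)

a = g sin(θ) = 9.81 × sin(79.9°) = 9.658 m/s²
t = √(2d/a) = √(2 × 60.89 / 9.658) = 3.55 s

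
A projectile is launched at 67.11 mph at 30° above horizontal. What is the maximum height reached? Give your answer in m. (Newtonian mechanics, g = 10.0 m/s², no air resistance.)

v₀ = 67.11 mph × 0.44704 = 30.0009 m/s
H = v₀² × sin²(θ) / (2g) = 30.0009² × sin(30°)² / (2 × 10.0) = 900.054 × 0.25 / 20.0 = 11.25 m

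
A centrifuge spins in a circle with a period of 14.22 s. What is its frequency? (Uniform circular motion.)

f = 1/T = 1/14.22 = 0.0703 Hz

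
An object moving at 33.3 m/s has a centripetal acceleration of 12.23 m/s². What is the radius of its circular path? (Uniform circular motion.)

r = v²/a_c = 33.3²/12.23 = 90.67 m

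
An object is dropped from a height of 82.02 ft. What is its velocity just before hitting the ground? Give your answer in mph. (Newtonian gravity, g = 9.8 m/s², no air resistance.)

h = 82.02 ft × 0.3048 = 24.9997 m
v = √(2gh) = √(2 × 9.8 × 24.9997) = 22.1358 m/s
v = 22.1358 m/s / 0.44704 = 49.52 mph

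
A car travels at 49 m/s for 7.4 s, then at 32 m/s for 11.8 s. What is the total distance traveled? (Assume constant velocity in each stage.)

d₁ = v₁t₁ = 49 × 7.4 = 362.6 m
d₂ = v₂t₂ = 32 × 11.8 = 377.6 m
d_total = 362.6 + 377.6 = 740.2 m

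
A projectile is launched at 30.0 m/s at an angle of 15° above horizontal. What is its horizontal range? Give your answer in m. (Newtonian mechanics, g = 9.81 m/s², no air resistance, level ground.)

R = v₀² × sin(2θ) / g = 30.0² × sin(2 × 15°) / 9.81 = 900.0 × 0.5 / 9.81 = 45.87 m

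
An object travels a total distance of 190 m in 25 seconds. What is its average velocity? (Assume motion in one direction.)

v_avg = Δd / Δt = 190 / 25 = 7.6 m/s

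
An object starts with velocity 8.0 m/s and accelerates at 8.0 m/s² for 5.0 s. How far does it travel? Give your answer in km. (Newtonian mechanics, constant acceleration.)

d = v₀ × t + ½ × a × t² = 8.0 × 5.0 + 0.5 × 8.0 × 5.0² = 140.0 m
d = 140.0 m / 1000.0 = 0.14 km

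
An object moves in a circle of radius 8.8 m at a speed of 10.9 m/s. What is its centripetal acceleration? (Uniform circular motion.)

a_c = v²/r = 10.9²/8.8 = 118.81/8.8 = 13.5 m/s²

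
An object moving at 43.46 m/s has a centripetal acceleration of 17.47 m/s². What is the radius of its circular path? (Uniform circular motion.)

r = v²/a_c = 43.46²/17.47 = 108.12 m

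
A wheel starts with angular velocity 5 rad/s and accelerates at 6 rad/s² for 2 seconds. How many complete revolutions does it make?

θ = ω₀t + ½αt² = 5×2 + ½×6×2² = 22.0 rad
Total revolutions = θ/(2π) = 22.0/(2π) = 3.5
Complete revolutions = ⌊3.5⌋ = 3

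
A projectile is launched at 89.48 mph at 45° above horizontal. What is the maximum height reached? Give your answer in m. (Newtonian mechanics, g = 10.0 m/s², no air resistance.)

v₀ = 89.48 mph × 0.44704 = 40.0011 m/s
H = v₀² × sin²(θ) / (2g) = 40.0011² × sin(45°)² / (2 × 10.0) = 1600.09 × 0.5 / 20.0 = 40.0 m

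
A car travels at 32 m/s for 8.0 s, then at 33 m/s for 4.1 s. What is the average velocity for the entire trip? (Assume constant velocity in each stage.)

d₁ = v₁t₁ = 32 × 8.0 = 256.0 m
d₂ = v₂t₂ = 33 × 4.1 = 135.3 m
d_total = 391.3 m, t_total = 12.1 s
v_avg = d_total/t_total = 391.3/12.1 = 32.34 m/s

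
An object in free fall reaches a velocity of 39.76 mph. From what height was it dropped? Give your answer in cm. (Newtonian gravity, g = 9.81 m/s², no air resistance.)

v = 39.76 mph × 0.44704 = 17.7743 m/s
h = v² / (2g) = 17.7743² / (2 × 9.81) = 16.1022 m
h = 16.1022 m / 0.01 = 1610 cm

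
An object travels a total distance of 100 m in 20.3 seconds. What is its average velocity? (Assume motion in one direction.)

v_avg = Δd / Δt = 100 / 20.3 = 4.93 m/s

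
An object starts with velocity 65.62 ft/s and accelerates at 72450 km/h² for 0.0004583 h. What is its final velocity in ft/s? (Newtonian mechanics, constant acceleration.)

v₀ = 65.62 ft/s × 0.3048 = 20.001 m/s
a = 72450 km/h² × 7.716049382716049e-05 = 5.59028 m/s²
t = 0.0004583 h × 3600.0 = 1.64988 s
v = v₀ + a × t = 20.001 + 5.59028 × 1.64988 = 29.2243 m/s
v = 29.2243 m/s / 0.3048 = 95.88 ft/s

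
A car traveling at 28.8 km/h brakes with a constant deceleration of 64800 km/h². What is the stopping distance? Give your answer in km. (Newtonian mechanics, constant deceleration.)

v₀ = 28.8 km/h × 0.2777777777777778 = 8.0 m/s
a = 64800 km/h² × 7.716049382716049e-05 = 5.0 m/s²
d = v₀² / (2a) = 8.0² / (2 × 5.0) = 64.0 / 10.0 = 6.4 m
d = 6.4 m / 1000.0 = 0.0064 km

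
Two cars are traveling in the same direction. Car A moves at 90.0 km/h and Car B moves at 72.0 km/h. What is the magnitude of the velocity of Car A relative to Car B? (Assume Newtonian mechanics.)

v_rel = |v_A - v_B| = |90.0 - 72.0| = 18.0 km/h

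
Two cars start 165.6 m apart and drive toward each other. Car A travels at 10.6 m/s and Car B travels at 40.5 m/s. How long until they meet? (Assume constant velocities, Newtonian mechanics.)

Combined speed: v_combined = 10.6 + 40.5 = 51.1 m/s
Time to meet: t = d/v_combined = 165.6/51.1 = 3.24 s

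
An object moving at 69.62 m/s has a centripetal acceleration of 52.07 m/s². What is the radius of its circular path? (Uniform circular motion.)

r = v²/a_c = 69.62²/52.07 = 93.09 m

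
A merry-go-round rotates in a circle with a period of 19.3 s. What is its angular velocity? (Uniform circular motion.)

ω = 2π/T = 2π/19.3 = 0.3256 rad/s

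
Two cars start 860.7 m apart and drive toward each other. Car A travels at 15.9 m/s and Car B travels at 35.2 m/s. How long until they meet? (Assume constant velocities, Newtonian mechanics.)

Combined speed: v_combined = 15.9 + 35.2 = 51.1 m/s
Time to meet: t = d/v_combined = 860.7/51.1 = 16.84 s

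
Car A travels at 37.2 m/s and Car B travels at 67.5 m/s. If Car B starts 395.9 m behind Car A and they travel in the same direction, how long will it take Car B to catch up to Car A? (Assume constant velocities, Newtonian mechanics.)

Relative speed: v_rel = 67.5 - 37.2 = 30.3 m/s
Time to catch: t = d₀/v_rel = 395.9/30.3 = 13.07 s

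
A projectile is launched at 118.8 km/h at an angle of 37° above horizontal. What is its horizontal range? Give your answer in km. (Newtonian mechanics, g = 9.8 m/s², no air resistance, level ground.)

v₀ = 118.8 km/h × 0.2777777777777778 = 33.0 m/s
R = v₀² × sin(2θ) / g = 33.0² × sin(2 × 37°) / 9.8 = 1089.0 × 0.961262 / 9.8 = 106.818 m
R = 106.818 m / 1000.0 = 0.1068 km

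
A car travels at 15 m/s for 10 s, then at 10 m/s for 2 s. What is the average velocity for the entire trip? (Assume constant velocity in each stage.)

d₁ = v₁t₁ = 15 × 10 = 150 m
d₂ = v₂t₂ = 10 × 2 = 20 m
d_total = 170 m, t_total = 12 s
v_avg = d_total/t_total = 170/12 = 14.17 m/s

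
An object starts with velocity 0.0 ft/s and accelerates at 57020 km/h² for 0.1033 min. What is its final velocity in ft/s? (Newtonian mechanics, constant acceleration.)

v₀ = 0.0 ft/s × 0.3048 = 0.0 m/s
a = 57020 km/h² × 7.716049382716049e-05 = 4.39969 m/s²
t = 0.1033 min × 60.0 = 6.198 s
v = v₀ + a × t = 0.0 + 4.39969 × 6.198 = 27.2693 m/s
v = 27.2693 m/s / 0.3048 = 89.47 ft/s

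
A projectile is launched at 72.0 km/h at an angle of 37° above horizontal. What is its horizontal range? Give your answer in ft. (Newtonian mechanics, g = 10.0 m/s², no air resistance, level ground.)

v₀ = 72.0 km/h × 0.2777777777777778 = 20.0 m/s
R = v₀² × sin(2θ) / g = 20.0² × sin(2 × 37°) / 10.0 = 400.0 × 0.961262 / 10.0 = 38.4505 m
R = 38.4505 m / 0.3048 = 126.1 ft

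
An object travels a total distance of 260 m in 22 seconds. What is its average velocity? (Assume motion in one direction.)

v_avg = Δd / Δt = 260 / 22 = 11.82 m/s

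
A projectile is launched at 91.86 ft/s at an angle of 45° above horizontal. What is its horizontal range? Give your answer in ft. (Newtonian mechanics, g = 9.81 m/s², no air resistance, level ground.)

v₀ = 91.86 ft/s × 0.3048 = 27.9989 m/s
R = v₀² × sin(2θ) / g = 27.9989² × sin(2 × 45°) / 9.81 = 783.938 × 1.0 / 9.81 = 79.9121 m
R = 79.9121 m / 0.3048 = 262.2 ft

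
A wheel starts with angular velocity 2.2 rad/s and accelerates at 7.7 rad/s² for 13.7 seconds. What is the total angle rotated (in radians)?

θ = ω₀t + ½αt² = 2.2×13.7 + ½×7.7×13.7² = 752.75 rad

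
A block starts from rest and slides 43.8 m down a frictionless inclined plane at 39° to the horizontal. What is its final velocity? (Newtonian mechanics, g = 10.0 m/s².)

a = g sin(θ) = 10.0 × sin(39°) = 6.2932 m/s²
v = √(2ad) = √(2 × 6.2932 × 43.8) = 23.48 m/s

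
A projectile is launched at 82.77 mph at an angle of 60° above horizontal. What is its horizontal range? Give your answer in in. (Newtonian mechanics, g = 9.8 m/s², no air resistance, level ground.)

v₀ = 82.77 mph × 0.44704 = 37.0015 m/s
R = v₀² × sin(2θ) / g = 37.0015² × sin(2 × 60°) / 9.8 = 1369.11 × 0.866025 / 9.8 = 120.988 m
R = 120.988 m / 0.0254 = 4763 in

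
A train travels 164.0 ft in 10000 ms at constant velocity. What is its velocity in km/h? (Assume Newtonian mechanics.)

d = 164.0 ft × 0.3048 = 49.9872 m
t = 10000 ms × 0.001 = 10.0 s
v = d / t = 49.9872 / 10.0 = 4.99872 m/s
v = 4.99872 m/s / 0.2777777777777778 = 18.0 km/h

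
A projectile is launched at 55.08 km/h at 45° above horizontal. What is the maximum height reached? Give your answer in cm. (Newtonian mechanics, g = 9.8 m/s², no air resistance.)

v₀ = 55.08 km/h × 0.2777777777777778 = 15.3 m/s
H = v₀² × sin²(θ) / (2g) = 15.3² × sin(45°)² / (2 × 9.8) = 234.09 × 0.5 / 19.6 = 5.97168 m
H = 5.97168 m / 0.01 = 597.2 cm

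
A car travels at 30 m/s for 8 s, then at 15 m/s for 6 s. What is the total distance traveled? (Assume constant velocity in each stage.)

d₁ = v₁t₁ = 30 × 8 = 240 m
d₂ = v₂t₂ = 15 × 6 = 90 m
d_total = 240 + 90 = 330 m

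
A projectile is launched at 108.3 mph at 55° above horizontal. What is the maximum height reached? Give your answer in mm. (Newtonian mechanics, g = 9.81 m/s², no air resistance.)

v₀ = 108.3 mph × 0.44704 = 48.4144 m/s
H = v₀² × sin²(θ) / (2g) = 48.4144² × sin(55°)² / (2 × 9.81) = 2343.95 × 0.67101 / 19.62 = 80.1638 m
H = 80.1638 m / 0.001 = 80160 mm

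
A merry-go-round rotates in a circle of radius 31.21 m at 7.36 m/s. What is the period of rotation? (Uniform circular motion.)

T = 2πr/v = 2π×31.21/7.36 = 26.64 s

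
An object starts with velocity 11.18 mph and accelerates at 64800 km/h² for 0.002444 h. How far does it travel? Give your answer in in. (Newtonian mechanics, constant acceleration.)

v₀ = 11.18 mph × 0.44704 = 4.99791 m/s
a = 64800 km/h² × 7.716049382716049e-05 = 5.0 m/s²
t = 0.002444 h × 3600.0 = 8.7984 s
d = v₀ × t + ½ × a × t² = 4.99791 × 8.7984 + 0.5 × 5.0 × 8.7984² = 237.503 m
d = 237.503 m / 0.0254 = 9351 in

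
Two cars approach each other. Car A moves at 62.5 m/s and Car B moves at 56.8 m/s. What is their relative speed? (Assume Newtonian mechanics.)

v_rel = v_A + v_B = 62.5 + 56.8 = 119.3 m/s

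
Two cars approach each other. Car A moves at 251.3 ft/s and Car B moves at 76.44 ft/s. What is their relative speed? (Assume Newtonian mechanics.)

v_rel = v_A + v_B = 251.3 + 76.44 = 327.74 ft/s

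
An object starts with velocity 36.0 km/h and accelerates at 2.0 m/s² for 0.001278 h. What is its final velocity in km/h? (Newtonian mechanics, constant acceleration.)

v₀ = 36.0 km/h × 0.2777777777777778 = 10.0 m/s
t = 0.001278 h × 3600.0 = 4.6008 s
v = v₀ + a × t = 10.0 + 2.0 × 4.6008 = 19.2016 m/s
v = 19.2016 m/s / 0.2777777777777778 = 69.13 km/h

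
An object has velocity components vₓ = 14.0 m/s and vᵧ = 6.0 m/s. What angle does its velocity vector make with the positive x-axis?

θ = arctan(vᵧ/vₓ) = arctan(6.0/14.0) = 23.2°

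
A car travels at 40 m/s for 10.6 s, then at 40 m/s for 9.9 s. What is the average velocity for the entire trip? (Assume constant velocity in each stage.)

d₁ = v₁t₁ = 40 × 10.6 = 424.0 m
d₂ = v₂t₂ = 40 × 9.9 = 396.0 m
d_total = 820.0 m, t_total = 20.5 s
v_avg = d_total/t_total = 820.0/20.5 = 40.0 m/s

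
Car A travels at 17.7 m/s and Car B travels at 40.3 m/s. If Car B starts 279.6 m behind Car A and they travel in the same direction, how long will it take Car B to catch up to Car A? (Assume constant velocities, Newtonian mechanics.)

Relative speed: v_rel = 40.3 - 17.7 = 22.6 m/s
Time to catch: t = d₀/v_rel = 279.6/22.6 = 12.37 s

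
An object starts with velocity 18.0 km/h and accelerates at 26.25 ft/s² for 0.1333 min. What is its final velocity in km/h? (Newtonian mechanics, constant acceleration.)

v₀ = 18.0 km/h × 0.2777777777777778 = 5.0 m/s
a = 26.25 ft/s² × 0.3048 = 8.001 m/s²
t = 0.1333 min × 60.0 = 7.998 s
v = v₀ + a × t = 5.0 + 8.001 × 7.998 = 68.992 m/s
v = 68.992 m/s / 0.2777777777777778 = 248.4 km/h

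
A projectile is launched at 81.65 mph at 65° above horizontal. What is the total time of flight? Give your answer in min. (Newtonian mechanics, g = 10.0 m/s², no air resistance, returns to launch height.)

v₀ = 81.65 mph × 0.44704 = 36.5008 m/s
T = 2 × v₀ × sin(θ) / g = 2 × 36.5008 × sin(65°) / 10.0 = 2 × 36.5008 × 0.906308 / 10.0 = 6.61619 s
T = 6.61619 s / 60.0 = 0.1103 min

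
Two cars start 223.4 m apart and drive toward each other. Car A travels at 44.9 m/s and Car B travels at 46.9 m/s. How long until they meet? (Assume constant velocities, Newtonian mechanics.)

Combined speed: v_combined = 44.9 + 46.9 = 91.8 m/s
Time to meet: t = d/v_combined = 223.4/91.8 = 2.43 s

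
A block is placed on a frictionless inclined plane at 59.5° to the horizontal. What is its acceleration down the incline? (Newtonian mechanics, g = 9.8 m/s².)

a = g sin(θ) = 9.8 × sin(59.5°) = 9.8 × 0.8616 = 8.44 m/s²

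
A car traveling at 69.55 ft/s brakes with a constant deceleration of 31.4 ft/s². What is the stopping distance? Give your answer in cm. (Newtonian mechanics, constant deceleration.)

v₀ = 69.55 ft/s × 0.3048 = 21.1988 m/s
a = 31.4 ft/s² × 0.3048 = 9.57072 m/s²
d = v₀² / (2a) = 21.1988² / (2 × 9.57072) = 449.389 / 19.1414 = 23.4773 m
d = 23.4773 m / 0.01 = 2348 cm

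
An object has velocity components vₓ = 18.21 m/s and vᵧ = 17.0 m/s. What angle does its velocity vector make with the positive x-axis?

θ = arctan(vᵧ/vₓ) = arctan(17.0/18.21) = 43.03°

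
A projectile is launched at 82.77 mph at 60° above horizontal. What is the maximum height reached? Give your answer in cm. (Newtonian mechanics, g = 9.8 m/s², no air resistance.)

v₀ = 82.77 mph × 0.44704 = 37.0015 m/s
H = v₀² × sin²(θ) / (2g) = 37.0015² × sin(60°)² / (2 × 9.8) = 1369.11 × 0.75 / 19.6 = 52.3894 m
H = 52.3894 m / 0.01 = 5239 cm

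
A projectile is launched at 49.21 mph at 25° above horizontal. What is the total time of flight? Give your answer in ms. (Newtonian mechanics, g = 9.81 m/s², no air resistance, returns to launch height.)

v₀ = 49.21 mph × 0.44704 = 21.9988 m/s
T = 2 × v₀ × sin(θ) / g = 2 × 21.9988 × sin(25°) / 9.81 = 2 × 21.9988 × 0.422618 / 9.81 = 1.89543 s
T = 1.89543 s / 0.001 = 1895 ms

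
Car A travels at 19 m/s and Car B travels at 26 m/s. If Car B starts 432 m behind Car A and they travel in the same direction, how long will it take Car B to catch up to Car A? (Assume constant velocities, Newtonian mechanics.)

Relative speed: v_rel = 26 - 19 = 7 m/s
Time to catch: t = d₀/v_rel = 432/7 = 61.71 s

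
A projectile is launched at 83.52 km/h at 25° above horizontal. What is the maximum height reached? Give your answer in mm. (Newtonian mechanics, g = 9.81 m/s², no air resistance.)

v₀ = 83.52 km/h × 0.2777777777777778 = 23.2 m/s
H = v₀² × sin²(θ) / (2g) = 23.2² × sin(25°)² / (2 × 9.81) = 538.24 × 0.178606 / 19.62 = 4.89974 m
H = 4.89974 m / 0.001 = 4900 mm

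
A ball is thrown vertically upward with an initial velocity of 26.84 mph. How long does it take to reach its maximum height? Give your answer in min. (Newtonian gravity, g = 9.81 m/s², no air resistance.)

v₀ = 26.84 mph × 0.44704 = 11.99855 m/s
t_up = v₀ / g = 11.99855 / 9.81 = 1.223094 s
t_up = 1.223094 s / 60.0 = 0.02038 min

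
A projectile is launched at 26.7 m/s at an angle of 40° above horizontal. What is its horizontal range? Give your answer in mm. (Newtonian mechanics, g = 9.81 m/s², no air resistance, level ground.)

R = v₀² × sin(2θ) / g = 26.7² × sin(2 × 40°) / 9.81 = 712.89 × 0.984808 / 9.81 = 71.5657 m
R = 71.5657 m / 0.001 = 71570 mm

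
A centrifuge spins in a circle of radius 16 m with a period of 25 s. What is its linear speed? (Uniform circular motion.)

v = 2πr/T = 2π×16/25 = 4.02 m/s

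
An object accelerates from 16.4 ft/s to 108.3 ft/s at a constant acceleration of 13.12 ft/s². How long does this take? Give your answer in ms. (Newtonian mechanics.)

v₀ = 16.4 ft/s × 0.3048 = 4.99872 m/s
v = 108.3 ft/s × 0.3048 = 33.0098 m/s
a = 13.12 ft/s² × 0.3048 = 3.99898 m/s²
t = (v - v₀) / a = (33.0098 - 4.99872) / 3.99898 = 7.00456 s
t = 7.00456 s / 0.001 = 7005 ms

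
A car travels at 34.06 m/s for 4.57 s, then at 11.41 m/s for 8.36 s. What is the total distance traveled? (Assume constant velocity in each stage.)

d₁ = v₁t₁ = 34.06 × 4.57 = 155.6542 m
d₂ = v₂t₂ = 11.41 × 8.36 = 95.3876 m
d_total = 155.6542 + 95.3876 = 251.04 m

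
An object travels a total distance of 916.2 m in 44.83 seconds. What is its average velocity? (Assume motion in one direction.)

v_avg = Δd / Δt = 916.2 / 44.83 = 20.44 m/s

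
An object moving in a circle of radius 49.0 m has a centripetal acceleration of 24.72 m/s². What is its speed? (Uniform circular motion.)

v = √(a_c × r) = √(24.72 × 49.0) = 34.8 m/s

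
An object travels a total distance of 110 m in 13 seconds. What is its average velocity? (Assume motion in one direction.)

v_avg = Δd / Δt = 110 / 13 = 8.46 m/s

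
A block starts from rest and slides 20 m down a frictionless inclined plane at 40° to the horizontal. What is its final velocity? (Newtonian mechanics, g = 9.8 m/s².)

a = g sin(θ) = 9.8 × sin(40°) = 6.2993 m/s²
v = √(2ad) = √(2 × 6.2993 × 20) = 15.87 m/s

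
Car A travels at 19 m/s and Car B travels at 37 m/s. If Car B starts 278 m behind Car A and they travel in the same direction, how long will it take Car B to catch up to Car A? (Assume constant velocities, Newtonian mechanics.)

Relative speed: v_rel = 37 - 19 = 18 m/s
Time to catch: t = d₀/v_rel = 278/18 = 15.44 s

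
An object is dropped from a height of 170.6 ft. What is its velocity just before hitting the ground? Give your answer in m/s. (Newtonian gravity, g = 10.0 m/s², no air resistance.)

h = 170.6 ft × 0.3048 = 51.9989 m
v = √(2gh) = √(2 × 10.0 × 51.9989) = 32.25 m/s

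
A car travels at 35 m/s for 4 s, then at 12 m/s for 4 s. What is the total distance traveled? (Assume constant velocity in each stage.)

d₁ = v₁t₁ = 35 × 4 = 140 m
d₂ = v₂t₂ = 12 × 4 = 48 m
d_total = 140 + 48 = 188 m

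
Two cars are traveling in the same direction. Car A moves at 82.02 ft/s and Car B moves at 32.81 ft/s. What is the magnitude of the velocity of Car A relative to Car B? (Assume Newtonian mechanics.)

v_rel = |v_A - v_B| = |82.02 - 32.81| = 49.21 ft/s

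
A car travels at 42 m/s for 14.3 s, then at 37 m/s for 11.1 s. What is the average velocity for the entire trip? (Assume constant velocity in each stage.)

d₁ = v₁t₁ = 42 × 14.3 = 600.6 m
d₂ = v₂t₂ = 37 × 11.1 = 410.7 m
d_total = 1011.3 m, t_total = 25.4 s
v_avg = d_total/t_total = 1011.3/25.4 = 39.81 m/s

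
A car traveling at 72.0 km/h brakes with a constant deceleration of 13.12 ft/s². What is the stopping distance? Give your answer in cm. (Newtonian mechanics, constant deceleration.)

v₀ = 72.0 km/h × 0.2777777777777778 = 20.0 m/s
a = 13.12 ft/s² × 0.3048 = 3.99898 m/s²
d = v₀² / (2a) = 20.0² / (2 × 3.99898) = 400.0 / 7.99796 = 50.0128 m
d = 50.0128 m / 0.01 = 5001 cm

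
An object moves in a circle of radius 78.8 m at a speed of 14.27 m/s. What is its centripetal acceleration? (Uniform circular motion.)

a_c = v²/r = 14.27²/78.8 = 203.6329/78.8 = 2.58 m/s²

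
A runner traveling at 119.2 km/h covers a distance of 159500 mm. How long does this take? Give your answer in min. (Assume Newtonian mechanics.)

d = 159500 mm × 0.001 = 159.5 m
v = 119.2 km/h × 0.2777777777777778 = 33.1111 m/s
t = d / v = 159.5 / 33.1111 = 4.81712 s
t = 4.81712 s / 60.0 = 0.08029 min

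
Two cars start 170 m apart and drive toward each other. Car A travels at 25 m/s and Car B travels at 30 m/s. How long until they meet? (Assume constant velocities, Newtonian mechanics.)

Combined speed: v_combined = 25 + 30 = 55 m/s
Time to meet: t = d/v_combined = 170/55 = 3.09 s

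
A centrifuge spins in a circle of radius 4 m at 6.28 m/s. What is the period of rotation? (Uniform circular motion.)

T = 2πr/v = 2π×4/6.28 = 4.0 s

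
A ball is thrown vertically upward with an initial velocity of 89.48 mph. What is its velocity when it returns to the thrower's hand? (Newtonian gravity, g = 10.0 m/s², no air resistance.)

By conservation of energy (no air resistance), the ball returns to the throw height with the same speed as launch, but directed downward.
|v_ground| = v₀ = 89.48 mph
v_ground = 89.48 mph (downward)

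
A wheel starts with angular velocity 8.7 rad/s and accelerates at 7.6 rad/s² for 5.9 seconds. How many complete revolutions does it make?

θ = ω₀t + ½αt² = 8.7×5.9 + ½×7.6×5.9² = 183.608 rad
Total revolutions = θ/(2π) = 183.608/(2π) = 29.22
Complete revolutions = ⌊29.22⌋ = 29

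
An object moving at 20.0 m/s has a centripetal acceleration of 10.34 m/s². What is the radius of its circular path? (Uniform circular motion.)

r = v²/a_c = 20.0²/10.34 = 38.68 m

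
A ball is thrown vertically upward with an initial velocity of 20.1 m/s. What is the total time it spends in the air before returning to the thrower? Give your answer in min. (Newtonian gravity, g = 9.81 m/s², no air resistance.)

t_total = 2 × v₀ / g = 2 × 20.1 / 9.81 = 4.09786 s
t_total = 4.09786 s / 60.0 = 0.0683 min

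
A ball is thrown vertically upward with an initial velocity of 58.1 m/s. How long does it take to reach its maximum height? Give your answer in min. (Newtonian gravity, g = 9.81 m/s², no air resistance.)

t_up = v₀ / g = 58.1 / 9.81 = 5.92253 s
t_up = 5.92253 s / 60.0 = 0.09871 min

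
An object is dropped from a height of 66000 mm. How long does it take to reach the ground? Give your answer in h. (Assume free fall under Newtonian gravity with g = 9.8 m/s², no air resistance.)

h = 66000 mm × 0.001 = 66.0 m
t = √(2h/g) = √(2 × 66.0 / 9.8) = 3.67007 s
t = 3.67007 s / 3600.0 = 0.001019 h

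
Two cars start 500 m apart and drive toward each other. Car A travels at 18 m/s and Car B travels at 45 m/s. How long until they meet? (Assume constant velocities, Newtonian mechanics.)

Combined speed: v_combined = 18 + 45 = 63 m/s
Time to meet: t = d/v_combined = 500/63 = 7.94 s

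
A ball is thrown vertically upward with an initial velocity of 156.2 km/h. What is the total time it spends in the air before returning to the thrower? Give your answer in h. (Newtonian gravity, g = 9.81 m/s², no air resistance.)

v₀ = 156.2 km/h × 0.2777777777777778 = 43.3889 m/s
t_total = 2 × v₀ / g = 2 × 43.3889 / 9.81 = 8.84585 s
t_total = 8.84585 s / 3600.0 = 0.002457 h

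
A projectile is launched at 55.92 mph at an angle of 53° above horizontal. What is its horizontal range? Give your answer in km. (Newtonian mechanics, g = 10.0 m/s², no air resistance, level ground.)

v₀ = 55.92 mph × 0.44704 = 24.9985 m/s
R = v₀² × sin(2θ) / g = 24.9985² × sin(2 × 53°) / 10.0 = 624.925 × 0.961262 / 10.0 = 60.0717 m
R = 60.0717 m / 1000.0 = 0.06007 km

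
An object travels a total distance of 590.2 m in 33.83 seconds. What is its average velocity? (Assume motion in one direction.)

v_avg = Δd / Δt = 590.2 / 33.83 = 17.45 m/s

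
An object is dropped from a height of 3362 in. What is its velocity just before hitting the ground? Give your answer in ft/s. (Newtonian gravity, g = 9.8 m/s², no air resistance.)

h = 3362 in × 0.0254 = 85.3948 m
v = √(2gh) = √(2 × 9.8 × 85.3948) = 40.9113 m/s
v = 40.9113 m/s / 0.3048 = 134.2 ft/s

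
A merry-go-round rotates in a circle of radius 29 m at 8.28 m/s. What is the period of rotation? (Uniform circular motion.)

T = 2πr/v = 2π×29/8.28 = 22.01 s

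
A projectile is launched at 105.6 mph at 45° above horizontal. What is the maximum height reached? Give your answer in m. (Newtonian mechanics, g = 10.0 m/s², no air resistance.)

v₀ = 105.6 mph × 0.44704 = 47.2074 m/s
H = v₀² × sin²(θ) / (2g) = 47.2074² × sin(45°)² / (2 × 10.0) = 2228.54 × 0.5 / 20.0 = 55.71 m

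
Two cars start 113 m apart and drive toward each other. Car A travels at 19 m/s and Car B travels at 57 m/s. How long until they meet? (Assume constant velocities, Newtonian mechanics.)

Combined speed: v_combined = 19 + 57 = 76 m/s
Time to meet: t = d/v_combined = 113/76 = 1.49 s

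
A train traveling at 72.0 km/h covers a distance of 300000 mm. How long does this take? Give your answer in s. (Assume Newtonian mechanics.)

d = 300000 mm × 0.001 = 300.0 m
v = 72.0 km/h × 0.2777777777777778 = 20.0 m/s
t = d / v = 300.0 / 20.0 = 15.0 s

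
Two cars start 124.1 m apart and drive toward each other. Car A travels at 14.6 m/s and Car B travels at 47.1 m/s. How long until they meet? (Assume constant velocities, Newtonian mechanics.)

Combined speed: v_combined = 14.6 + 47.1 = 61.7 m/s
Time to meet: t = d/v_combined = 124.1/61.7 = 2.01 s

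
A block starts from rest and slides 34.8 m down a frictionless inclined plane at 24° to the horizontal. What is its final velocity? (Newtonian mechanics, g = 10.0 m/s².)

a = g sin(θ) = 10.0 × sin(24°) = 4.0674 m/s²
v = √(2ad) = √(2 × 4.0674 × 34.8) = 16.83 m/s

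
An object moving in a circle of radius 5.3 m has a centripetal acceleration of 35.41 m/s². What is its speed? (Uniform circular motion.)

v = √(a_c × r) = √(35.41 × 5.3) = 13.7 m/s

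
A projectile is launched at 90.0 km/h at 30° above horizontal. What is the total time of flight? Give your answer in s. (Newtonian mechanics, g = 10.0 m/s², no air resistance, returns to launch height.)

v₀ = 90.0 km/h × 0.2777777777777778 = 25.0 m/s
T = 2 × v₀ × sin(θ) / g = 2 × 25.0 × sin(30°) / 10.0 = 2 × 25.0 × 0.5 / 10.0 = 2.5 s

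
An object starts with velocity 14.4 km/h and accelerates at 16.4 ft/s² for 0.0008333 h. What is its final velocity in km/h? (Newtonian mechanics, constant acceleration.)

v₀ = 14.4 km/h × 0.2777777777777778 = 4.0 m/s
a = 16.4 ft/s² × 0.3048 = 4.99872 m/s²
t = 0.0008333 h × 3600.0 = 2.99988 s
v = v₀ + a × t = 4.0 + 4.99872 × 2.99988 = 18.9956 m/s
v = 18.9956 m/s / 0.2777777777777778 = 68.38 km/h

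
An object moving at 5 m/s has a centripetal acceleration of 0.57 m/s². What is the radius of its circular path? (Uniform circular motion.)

r = v²/a_c = 5²/0.57 = 43.86 m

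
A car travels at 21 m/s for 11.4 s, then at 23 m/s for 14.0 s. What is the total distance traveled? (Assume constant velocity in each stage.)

d₁ = v₁t₁ = 21 × 11.4 = 239.4 m
d₂ = v₂t₂ = 23 × 14.0 = 322.0 m
d_total = 239.4 + 322.0 = 561.4 m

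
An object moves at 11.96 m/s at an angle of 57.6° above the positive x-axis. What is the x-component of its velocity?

vₓ = v cos(θ) = 11.96 × cos(57.6°) = 6.41 m/s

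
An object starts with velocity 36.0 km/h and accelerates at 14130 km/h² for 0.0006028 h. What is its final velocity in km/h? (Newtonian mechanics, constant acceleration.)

v₀ = 36.0 km/h × 0.2777777777777778 = 10.0 m/s
a = 14130 km/h² × 7.716049382716049e-05 = 1.09028 m/s²
t = 0.0006028 h × 3600.0 = 2.17008 s
v = v₀ + a × t = 10.0 + 1.09028 × 2.17008 = 12.366 m/s
v = 12.366 m/s / 0.2777777777777778 = 44.52 km/h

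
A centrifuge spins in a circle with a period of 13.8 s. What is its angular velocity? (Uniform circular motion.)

ω = 2π/T = 2π/13.8 = 0.4553 rad/s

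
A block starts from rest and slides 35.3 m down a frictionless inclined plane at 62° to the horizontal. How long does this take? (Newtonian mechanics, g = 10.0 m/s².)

a = g sin(θ) = 10.0 × sin(62°) = 8.8295 m/s²
t = √(2d/a) = √(2 × 35.3 / 8.8295) = 2.83 s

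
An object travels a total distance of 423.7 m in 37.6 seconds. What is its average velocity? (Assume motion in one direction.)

v_avg = Δd / Δt = 423.7 / 37.6 = 11.27 m/s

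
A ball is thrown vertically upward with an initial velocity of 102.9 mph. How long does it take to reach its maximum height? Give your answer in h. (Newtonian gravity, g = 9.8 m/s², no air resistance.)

v₀ = 102.9 mph × 0.44704 = 46.0004 m/s
t_up = v₀ / g = 46.0004 / 9.8 = 4.69392 s
t_up = 4.69392 s / 3600.0 = 0.001304 h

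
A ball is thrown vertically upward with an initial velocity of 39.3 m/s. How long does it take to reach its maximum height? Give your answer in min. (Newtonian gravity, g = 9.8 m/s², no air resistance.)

t_up = v₀ / g = 39.3 / 9.8 = 4.0102 s
t_up = 4.0102 s / 60.0 = 0.06684 min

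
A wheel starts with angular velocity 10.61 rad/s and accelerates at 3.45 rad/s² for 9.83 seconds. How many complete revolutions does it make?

θ = ω₀t + ½αt² = 10.61×9.83 + ½×3.45×9.83² = 270.9811525 rad
Total revolutions = θ/(2π) = 270.9811525/(2π) = 43.13
Complete revolutions = ⌊43.13⌋ = 43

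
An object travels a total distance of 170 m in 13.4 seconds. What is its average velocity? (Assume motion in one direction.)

v_avg = Δd / Δt = 170 / 13.4 = 12.69 m/s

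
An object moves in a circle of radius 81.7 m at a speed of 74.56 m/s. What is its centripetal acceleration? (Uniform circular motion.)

a_c = v²/r = 74.56²/81.7 = 5559.1936/81.7 = 68.04 m/s²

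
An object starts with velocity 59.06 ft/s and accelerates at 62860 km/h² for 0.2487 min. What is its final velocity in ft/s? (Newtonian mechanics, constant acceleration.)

v₀ = 59.06 ft/s × 0.3048 = 18.0015 m/s
a = 62860 km/h² × 7.716049382716049e-05 = 4.85031 m/s²
t = 0.2487 min × 60.0 = 14.922 s
v = v₀ + a × t = 18.0015 + 4.85031 × 14.922 = 90.3778 m/s
v = 90.3778 m/s / 0.3048 = 296.5 ft/s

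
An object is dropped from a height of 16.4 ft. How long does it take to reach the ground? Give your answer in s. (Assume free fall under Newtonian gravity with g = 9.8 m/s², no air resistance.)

h = 16.4 ft × 0.3048 = 4.99872 m
t = √(2h/g) = √(2 × 4.99872 / 9.8) = 1.01 s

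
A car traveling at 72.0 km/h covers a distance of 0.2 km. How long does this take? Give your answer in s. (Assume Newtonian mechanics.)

d = 0.2 km × 1000.0 = 200.0 m
v = 72.0 km/h × 0.2777777777777778 = 20.0 m/s
t = d / v = 200.0 / 20.0 = 10.0 s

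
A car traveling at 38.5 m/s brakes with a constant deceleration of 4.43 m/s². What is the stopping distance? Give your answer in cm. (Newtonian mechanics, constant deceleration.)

d = v₀² / (2a) = 38.5² / (2 × 4.43) = 1482.25 / 8.86 = 167.297 m
d = 167.297 m / 0.01 = 16730 cm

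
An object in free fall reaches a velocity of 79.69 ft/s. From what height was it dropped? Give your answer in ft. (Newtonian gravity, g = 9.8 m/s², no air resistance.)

v = 79.69 ft/s × 0.3048 = 24.2895 m/s
h = v² / (2g) = 24.2895² / (2 × 9.8) = 30.101 m
h = 30.101 m / 0.3048 = 98.76 ft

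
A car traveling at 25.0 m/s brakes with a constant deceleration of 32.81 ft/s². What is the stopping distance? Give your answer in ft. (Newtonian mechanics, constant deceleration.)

a = 32.81 ft/s² × 0.3048 = 10.0005 m/s²
d = v₀² / (2a) = 25.0² / (2 × 10.0005) = 625.0 / 20.001 = 31.2484 m
d = 31.2484 m / 0.3048 = 102.5 ft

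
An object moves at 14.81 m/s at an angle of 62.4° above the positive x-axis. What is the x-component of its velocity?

vₓ = v cos(θ) = 14.81 × cos(62.4°) = 6.86 m/s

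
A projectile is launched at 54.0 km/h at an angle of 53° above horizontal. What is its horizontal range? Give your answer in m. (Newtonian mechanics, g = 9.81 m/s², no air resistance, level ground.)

v₀ = 54.0 km/h × 0.2777777777777778 = 15.0 m/s
R = v₀² × sin(2θ) / g = 15.0² × sin(2 × 53°) / 9.81 = 225.0 × 0.961262 / 9.81 = 22.05 m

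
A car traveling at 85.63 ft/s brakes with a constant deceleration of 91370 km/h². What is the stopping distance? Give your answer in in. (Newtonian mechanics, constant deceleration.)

v₀ = 85.63 ft/s × 0.3048 = 26.1 m/s
a = 91370 km/h² × 7.716049382716049e-05 = 7.05015 m/s²
d = v₀² / (2a) = 26.1² / (2 × 7.05015) = 681.21 / 14.1003 = 48.3117 m
d = 48.3117 m / 0.0254 = 1902 in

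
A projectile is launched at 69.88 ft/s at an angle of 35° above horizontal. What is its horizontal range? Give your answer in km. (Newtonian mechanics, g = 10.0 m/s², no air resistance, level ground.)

v₀ = 69.88 ft/s × 0.3048 = 21.2994 m/s
R = v₀² × sin(2θ) / g = 21.2994² × sin(2 × 35°) / 10.0 = 453.664 × 0.939693 / 10.0 = 42.6305 m
R = 42.6305 m / 1000.0 = 0.04263 km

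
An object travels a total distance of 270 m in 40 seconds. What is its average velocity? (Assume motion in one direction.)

v_avg = Δd / Δt = 270 / 40 = 6.75 m/s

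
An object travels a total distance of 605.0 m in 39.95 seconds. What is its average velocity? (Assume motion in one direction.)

v_avg = Δd / Δt = 605.0 / 39.95 = 15.14 m/s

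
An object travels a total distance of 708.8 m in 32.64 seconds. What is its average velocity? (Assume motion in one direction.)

v_avg = Δd / Δt = 708.8 / 32.64 = 21.72 m/s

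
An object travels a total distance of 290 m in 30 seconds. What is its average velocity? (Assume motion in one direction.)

v_avg = Δd / Δt = 290 / 30 = 9.67 m/s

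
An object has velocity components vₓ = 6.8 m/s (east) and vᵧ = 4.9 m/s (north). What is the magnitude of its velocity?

|v| = √(vₓ² + vᵧ²) = √(6.8² + 4.9²) = √(70.25) = 8.38 m/s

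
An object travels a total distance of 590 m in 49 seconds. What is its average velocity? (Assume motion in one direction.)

v_avg = Δd / Δt = 590 / 49 = 12.04 m/s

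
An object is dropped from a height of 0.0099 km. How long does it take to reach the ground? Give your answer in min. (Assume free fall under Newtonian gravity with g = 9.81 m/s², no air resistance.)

h = 0.0099 km × 1000.0 = 9.9 m
t = √(2h/g) = √(2 × 9.9 / 9.81) = 1.42069 s
t = 1.42069 s / 60.0 = 0.02368 min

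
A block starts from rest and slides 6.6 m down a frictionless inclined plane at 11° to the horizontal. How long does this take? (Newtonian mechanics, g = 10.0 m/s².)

a = g sin(θ) = 10.0 × sin(11°) = 1.9081 m/s²
t = √(2d/a) = √(2 × 6.6 / 1.9081) = 2.63 s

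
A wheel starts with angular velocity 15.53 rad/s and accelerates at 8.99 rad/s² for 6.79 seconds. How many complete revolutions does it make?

θ = ω₀t + ½αt² = 15.53×6.79 + ½×8.99×6.79² = 312.6866295 rad
Total revolutions = θ/(2π) = 312.6866295/(2π) = 49.77
Complete revolutions = ⌊49.77⌋ = 49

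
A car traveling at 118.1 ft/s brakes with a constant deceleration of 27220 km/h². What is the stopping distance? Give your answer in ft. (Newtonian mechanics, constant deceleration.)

v₀ = 118.1 ft/s × 0.3048 = 35.9969 m/s
a = 27220 km/h² × 7.716049382716049e-05 = 2.10031 m/s²
d = v₀² / (2a) = 35.9969² / (2 × 2.10031) = 1295.78 / 4.20062 = 308.474 m
d = 308.474 m / 0.3048 = 1012 ft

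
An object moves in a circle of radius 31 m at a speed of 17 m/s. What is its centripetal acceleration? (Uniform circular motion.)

a_c = v²/r = 17²/31 = 289/31 = 9.32 m/s²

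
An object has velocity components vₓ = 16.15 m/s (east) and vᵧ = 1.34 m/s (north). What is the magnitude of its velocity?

|v| = √(vₓ² + vᵧ²) = √(16.15² + 1.34²) = √(262.6181) = 16.21 m/s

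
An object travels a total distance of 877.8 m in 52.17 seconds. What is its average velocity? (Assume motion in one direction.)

v_avg = Δd / Δt = 877.8 / 52.17 = 16.83 m/s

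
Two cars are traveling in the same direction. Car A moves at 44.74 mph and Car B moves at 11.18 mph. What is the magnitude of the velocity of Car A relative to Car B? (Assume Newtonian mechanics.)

v_rel = |v_A - v_B| = |44.74 - 11.18| = 33.56 mph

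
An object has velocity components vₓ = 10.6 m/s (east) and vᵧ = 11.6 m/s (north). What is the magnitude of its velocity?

|v| = √(vₓ² + vᵧ²) = √(10.6² + 11.6²) = √(246.92) = 15.71 m/s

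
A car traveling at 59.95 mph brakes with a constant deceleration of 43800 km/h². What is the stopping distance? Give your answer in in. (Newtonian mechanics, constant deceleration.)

v₀ = 59.95 mph × 0.44704 = 26.8 m/s
a = 43800 km/h² × 7.716049382716049e-05 = 3.37963 m/s²
d = v₀² / (2a) = 26.8² / (2 × 3.37963) = 718.24 / 6.75926 = 106.26 m
d = 106.26 m / 0.0254 = 4183 in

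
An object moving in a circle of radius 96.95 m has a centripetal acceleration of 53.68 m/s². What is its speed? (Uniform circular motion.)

v = √(a_c × r) = √(53.68 × 96.95) = 72.14 m/s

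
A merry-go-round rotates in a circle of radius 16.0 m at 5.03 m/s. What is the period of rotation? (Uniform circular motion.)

T = 2πr/v = 2π×16.0/5.03 = 19.99 s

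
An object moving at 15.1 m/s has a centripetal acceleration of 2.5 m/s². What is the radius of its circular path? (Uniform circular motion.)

r = v²/a_c = 15.1²/2.5 = 91.2 m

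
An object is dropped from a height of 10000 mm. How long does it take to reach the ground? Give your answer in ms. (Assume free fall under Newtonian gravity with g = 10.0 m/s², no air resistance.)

h = 10000 mm × 0.001 = 10.0 m
t = √(2h/g) = √(2 × 10.0 / 10.0) = 1.41421 s
t = 1.41421 s / 0.001 = 1414 ms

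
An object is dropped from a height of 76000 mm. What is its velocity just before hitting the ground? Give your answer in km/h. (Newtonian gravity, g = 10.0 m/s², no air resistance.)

h = 76000 mm × 0.001 = 76.0 m
v = √(2gh) = √(2 × 10.0 × 76.0) = 38.9872 m/s
v = 38.9872 m/s / 0.2777777777777778 = 140.4 km/h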